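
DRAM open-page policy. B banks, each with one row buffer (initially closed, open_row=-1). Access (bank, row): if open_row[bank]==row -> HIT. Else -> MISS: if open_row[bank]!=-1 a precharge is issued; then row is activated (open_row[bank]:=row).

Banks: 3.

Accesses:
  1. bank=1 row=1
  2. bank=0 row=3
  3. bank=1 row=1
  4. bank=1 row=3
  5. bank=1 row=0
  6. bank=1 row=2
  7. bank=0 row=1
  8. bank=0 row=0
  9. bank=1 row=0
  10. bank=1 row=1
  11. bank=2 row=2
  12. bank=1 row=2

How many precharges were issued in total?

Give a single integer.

Acc 1: bank1 row1 -> MISS (open row1); precharges=0
Acc 2: bank0 row3 -> MISS (open row3); precharges=0
Acc 3: bank1 row1 -> HIT
Acc 4: bank1 row3 -> MISS (open row3); precharges=1
Acc 5: bank1 row0 -> MISS (open row0); precharges=2
Acc 6: bank1 row2 -> MISS (open row2); precharges=3
Acc 7: bank0 row1 -> MISS (open row1); precharges=4
Acc 8: bank0 row0 -> MISS (open row0); precharges=5
Acc 9: bank1 row0 -> MISS (open row0); precharges=6
Acc 10: bank1 row1 -> MISS (open row1); precharges=7
Acc 11: bank2 row2 -> MISS (open row2); precharges=7
Acc 12: bank1 row2 -> MISS (open row2); precharges=8

Answer: 8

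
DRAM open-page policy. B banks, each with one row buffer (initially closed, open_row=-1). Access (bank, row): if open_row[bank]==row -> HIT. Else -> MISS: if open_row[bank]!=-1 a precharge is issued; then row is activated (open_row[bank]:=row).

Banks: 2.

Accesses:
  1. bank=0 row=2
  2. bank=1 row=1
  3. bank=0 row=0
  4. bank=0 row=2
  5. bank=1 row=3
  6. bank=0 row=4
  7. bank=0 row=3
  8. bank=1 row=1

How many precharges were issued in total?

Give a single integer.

Answer: 6

Derivation:
Acc 1: bank0 row2 -> MISS (open row2); precharges=0
Acc 2: bank1 row1 -> MISS (open row1); precharges=0
Acc 3: bank0 row0 -> MISS (open row0); precharges=1
Acc 4: bank0 row2 -> MISS (open row2); precharges=2
Acc 5: bank1 row3 -> MISS (open row3); precharges=3
Acc 6: bank0 row4 -> MISS (open row4); precharges=4
Acc 7: bank0 row3 -> MISS (open row3); precharges=5
Acc 8: bank1 row1 -> MISS (open row1); precharges=6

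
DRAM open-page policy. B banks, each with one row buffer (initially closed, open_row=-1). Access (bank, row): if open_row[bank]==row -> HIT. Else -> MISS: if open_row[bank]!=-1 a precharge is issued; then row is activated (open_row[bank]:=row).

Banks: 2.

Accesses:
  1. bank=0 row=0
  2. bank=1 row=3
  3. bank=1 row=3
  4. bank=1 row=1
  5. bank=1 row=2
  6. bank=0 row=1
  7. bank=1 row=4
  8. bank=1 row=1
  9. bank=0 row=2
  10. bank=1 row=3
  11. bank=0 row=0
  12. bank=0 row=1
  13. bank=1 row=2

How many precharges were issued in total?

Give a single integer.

Acc 1: bank0 row0 -> MISS (open row0); precharges=0
Acc 2: bank1 row3 -> MISS (open row3); precharges=0
Acc 3: bank1 row3 -> HIT
Acc 4: bank1 row1 -> MISS (open row1); precharges=1
Acc 5: bank1 row2 -> MISS (open row2); precharges=2
Acc 6: bank0 row1 -> MISS (open row1); precharges=3
Acc 7: bank1 row4 -> MISS (open row4); precharges=4
Acc 8: bank1 row1 -> MISS (open row1); precharges=5
Acc 9: bank0 row2 -> MISS (open row2); precharges=6
Acc 10: bank1 row3 -> MISS (open row3); precharges=7
Acc 11: bank0 row0 -> MISS (open row0); precharges=8
Acc 12: bank0 row1 -> MISS (open row1); precharges=9
Acc 13: bank1 row2 -> MISS (open row2); precharges=10

Answer: 10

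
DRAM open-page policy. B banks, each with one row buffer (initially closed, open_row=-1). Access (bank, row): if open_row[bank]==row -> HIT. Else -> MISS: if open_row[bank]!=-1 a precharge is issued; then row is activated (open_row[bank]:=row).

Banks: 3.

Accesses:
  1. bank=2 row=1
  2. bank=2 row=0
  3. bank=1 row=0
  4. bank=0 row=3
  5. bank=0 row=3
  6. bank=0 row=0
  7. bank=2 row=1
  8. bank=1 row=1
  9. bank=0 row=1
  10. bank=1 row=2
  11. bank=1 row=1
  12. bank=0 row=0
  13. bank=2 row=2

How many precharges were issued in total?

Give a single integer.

Answer: 9

Derivation:
Acc 1: bank2 row1 -> MISS (open row1); precharges=0
Acc 2: bank2 row0 -> MISS (open row0); precharges=1
Acc 3: bank1 row0 -> MISS (open row0); precharges=1
Acc 4: bank0 row3 -> MISS (open row3); precharges=1
Acc 5: bank0 row3 -> HIT
Acc 6: bank0 row0 -> MISS (open row0); precharges=2
Acc 7: bank2 row1 -> MISS (open row1); precharges=3
Acc 8: bank1 row1 -> MISS (open row1); precharges=4
Acc 9: bank0 row1 -> MISS (open row1); precharges=5
Acc 10: bank1 row2 -> MISS (open row2); precharges=6
Acc 11: bank1 row1 -> MISS (open row1); precharges=7
Acc 12: bank0 row0 -> MISS (open row0); precharges=8
Acc 13: bank2 row2 -> MISS (open row2); precharges=9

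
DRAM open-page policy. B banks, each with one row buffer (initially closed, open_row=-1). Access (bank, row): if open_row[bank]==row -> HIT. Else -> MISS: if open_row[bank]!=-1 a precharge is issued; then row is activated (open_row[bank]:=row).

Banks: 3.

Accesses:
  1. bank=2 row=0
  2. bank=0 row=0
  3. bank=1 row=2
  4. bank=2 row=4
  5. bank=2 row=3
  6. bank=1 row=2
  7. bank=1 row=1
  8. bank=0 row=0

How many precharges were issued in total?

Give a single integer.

Answer: 3

Derivation:
Acc 1: bank2 row0 -> MISS (open row0); precharges=0
Acc 2: bank0 row0 -> MISS (open row0); precharges=0
Acc 3: bank1 row2 -> MISS (open row2); precharges=0
Acc 4: bank2 row4 -> MISS (open row4); precharges=1
Acc 5: bank2 row3 -> MISS (open row3); precharges=2
Acc 6: bank1 row2 -> HIT
Acc 7: bank1 row1 -> MISS (open row1); precharges=3
Acc 8: bank0 row0 -> HIT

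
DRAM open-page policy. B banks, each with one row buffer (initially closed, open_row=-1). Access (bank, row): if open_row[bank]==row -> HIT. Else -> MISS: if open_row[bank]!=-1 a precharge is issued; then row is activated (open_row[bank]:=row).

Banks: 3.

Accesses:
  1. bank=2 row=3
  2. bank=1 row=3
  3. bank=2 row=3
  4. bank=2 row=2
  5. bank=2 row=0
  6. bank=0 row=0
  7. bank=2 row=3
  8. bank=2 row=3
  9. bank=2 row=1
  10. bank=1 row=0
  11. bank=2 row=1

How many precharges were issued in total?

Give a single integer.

Answer: 5

Derivation:
Acc 1: bank2 row3 -> MISS (open row3); precharges=0
Acc 2: bank1 row3 -> MISS (open row3); precharges=0
Acc 3: bank2 row3 -> HIT
Acc 4: bank2 row2 -> MISS (open row2); precharges=1
Acc 5: bank2 row0 -> MISS (open row0); precharges=2
Acc 6: bank0 row0 -> MISS (open row0); precharges=2
Acc 7: bank2 row3 -> MISS (open row3); precharges=3
Acc 8: bank2 row3 -> HIT
Acc 9: bank2 row1 -> MISS (open row1); precharges=4
Acc 10: bank1 row0 -> MISS (open row0); precharges=5
Acc 11: bank2 row1 -> HIT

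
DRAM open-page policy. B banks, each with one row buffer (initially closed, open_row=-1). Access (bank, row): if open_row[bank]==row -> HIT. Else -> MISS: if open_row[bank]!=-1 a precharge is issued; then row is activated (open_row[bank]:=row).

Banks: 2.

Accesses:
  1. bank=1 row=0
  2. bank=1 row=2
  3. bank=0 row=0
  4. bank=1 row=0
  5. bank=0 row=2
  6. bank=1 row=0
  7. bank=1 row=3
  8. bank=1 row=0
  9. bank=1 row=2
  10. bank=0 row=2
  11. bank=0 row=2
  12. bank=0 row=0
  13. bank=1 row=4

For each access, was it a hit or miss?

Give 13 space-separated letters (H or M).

Acc 1: bank1 row0 -> MISS (open row0); precharges=0
Acc 2: bank1 row2 -> MISS (open row2); precharges=1
Acc 3: bank0 row0 -> MISS (open row0); precharges=1
Acc 4: bank1 row0 -> MISS (open row0); precharges=2
Acc 5: bank0 row2 -> MISS (open row2); precharges=3
Acc 6: bank1 row0 -> HIT
Acc 7: bank1 row3 -> MISS (open row3); precharges=4
Acc 8: bank1 row0 -> MISS (open row0); precharges=5
Acc 9: bank1 row2 -> MISS (open row2); precharges=6
Acc 10: bank0 row2 -> HIT
Acc 11: bank0 row2 -> HIT
Acc 12: bank0 row0 -> MISS (open row0); precharges=7
Acc 13: bank1 row4 -> MISS (open row4); precharges=8

Answer: M M M M M H M M M H H M M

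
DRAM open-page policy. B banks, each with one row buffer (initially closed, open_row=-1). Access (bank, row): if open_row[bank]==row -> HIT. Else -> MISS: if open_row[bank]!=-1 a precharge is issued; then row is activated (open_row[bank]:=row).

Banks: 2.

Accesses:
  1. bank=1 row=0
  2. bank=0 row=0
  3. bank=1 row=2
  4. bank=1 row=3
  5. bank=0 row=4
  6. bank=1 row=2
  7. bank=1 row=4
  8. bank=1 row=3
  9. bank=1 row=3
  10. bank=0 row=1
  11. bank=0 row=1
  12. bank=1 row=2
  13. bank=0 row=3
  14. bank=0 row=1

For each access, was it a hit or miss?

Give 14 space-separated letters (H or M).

Acc 1: bank1 row0 -> MISS (open row0); precharges=0
Acc 2: bank0 row0 -> MISS (open row0); precharges=0
Acc 3: bank1 row2 -> MISS (open row2); precharges=1
Acc 4: bank1 row3 -> MISS (open row3); precharges=2
Acc 5: bank0 row4 -> MISS (open row4); precharges=3
Acc 6: bank1 row2 -> MISS (open row2); precharges=4
Acc 7: bank1 row4 -> MISS (open row4); precharges=5
Acc 8: bank1 row3 -> MISS (open row3); precharges=6
Acc 9: bank1 row3 -> HIT
Acc 10: bank0 row1 -> MISS (open row1); precharges=7
Acc 11: bank0 row1 -> HIT
Acc 12: bank1 row2 -> MISS (open row2); precharges=8
Acc 13: bank0 row3 -> MISS (open row3); precharges=9
Acc 14: bank0 row1 -> MISS (open row1); precharges=10

Answer: M M M M M M M M H M H M M M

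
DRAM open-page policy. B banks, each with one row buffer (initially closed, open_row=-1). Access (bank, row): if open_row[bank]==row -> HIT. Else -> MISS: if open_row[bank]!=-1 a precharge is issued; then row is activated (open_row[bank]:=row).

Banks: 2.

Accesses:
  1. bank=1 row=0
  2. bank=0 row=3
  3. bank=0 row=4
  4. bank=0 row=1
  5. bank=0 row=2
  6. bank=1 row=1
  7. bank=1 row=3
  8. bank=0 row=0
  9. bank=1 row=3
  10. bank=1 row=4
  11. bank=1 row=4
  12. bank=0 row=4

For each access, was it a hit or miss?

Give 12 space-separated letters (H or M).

Answer: M M M M M M M M H M H M

Derivation:
Acc 1: bank1 row0 -> MISS (open row0); precharges=0
Acc 2: bank0 row3 -> MISS (open row3); precharges=0
Acc 3: bank0 row4 -> MISS (open row4); precharges=1
Acc 4: bank0 row1 -> MISS (open row1); precharges=2
Acc 5: bank0 row2 -> MISS (open row2); precharges=3
Acc 6: bank1 row1 -> MISS (open row1); precharges=4
Acc 7: bank1 row3 -> MISS (open row3); precharges=5
Acc 8: bank0 row0 -> MISS (open row0); precharges=6
Acc 9: bank1 row3 -> HIT
Acc 10: bank1 row4 -> MISS (open row4); precharges=7
Acc 11: bank1 row4 -> HIT
Acc 12: bank0 row4 -> MISS (open row4); precharges=8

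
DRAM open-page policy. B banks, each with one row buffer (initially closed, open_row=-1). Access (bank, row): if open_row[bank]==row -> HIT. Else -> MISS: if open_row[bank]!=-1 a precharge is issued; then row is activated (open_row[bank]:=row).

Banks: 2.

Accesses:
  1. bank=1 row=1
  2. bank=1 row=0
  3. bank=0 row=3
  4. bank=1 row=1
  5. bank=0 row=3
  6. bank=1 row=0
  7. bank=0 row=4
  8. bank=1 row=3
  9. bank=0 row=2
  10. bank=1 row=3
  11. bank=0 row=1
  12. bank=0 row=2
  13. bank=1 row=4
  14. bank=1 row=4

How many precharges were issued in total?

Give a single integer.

Acc 1: bank1 row1 -> MISS (open row1); precharges=0
Acc 2: bank1 row0 -> MISS (open row0); precharges=1
Acc 3: bank0 row3 -> MISS (open row3); precharges=1
Acc 4: bank1 row1 -> MISS (open row1); precharges=2
Acc 5: bank0 row3 -> HIT
Acc 6: bank1 row0 -> MISS (open row0); precharges=3
Acc 7: bank0 row4 -> MISS (open row4); precharges=4
Acc 8: bank1 row3 -> MISS (open row3); precharges=5
Acc 9: bank0 row2 -> MISS (open row2); precharges=6
Acc 10: bank1 row3 -> HIT
Acc 11: bank0 row1 -> MISS (open row1); precharges=7
Acc 12: bank0 row2 -> MISS (open row2); precharges=8
Acc 13: bank1 row4 -> MISS (open row4); precharges=9
Acc 14: bank1 row4 -> HIT

Answer: 9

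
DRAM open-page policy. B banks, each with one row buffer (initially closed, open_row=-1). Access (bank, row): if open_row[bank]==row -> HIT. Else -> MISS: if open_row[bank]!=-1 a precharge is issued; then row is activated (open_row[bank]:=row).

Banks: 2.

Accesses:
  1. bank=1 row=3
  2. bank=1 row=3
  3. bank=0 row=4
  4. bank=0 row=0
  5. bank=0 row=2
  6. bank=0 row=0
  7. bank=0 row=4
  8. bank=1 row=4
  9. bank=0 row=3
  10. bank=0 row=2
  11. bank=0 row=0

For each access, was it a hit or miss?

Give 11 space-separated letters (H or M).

Answer: M H M M M M M M M M M

Derivation:
Acc 1: bank1 row3 -> MISS (open row3); precharges=0
Acc 2: bank1 row3 -> HIT
Acc 3: bank0 row4 -> MISS (open row4); precharges=0
Acc 4: bank0 row0 -> MISS (open row0); precharges=1
Acc 5: bank0 row2 -> MISS (open row2); precharges=2
Acc 6: bank0 row0 -> MISS (open row0); precharges=3
Acc 7: bank0 row4 -> MISS (open row4); precharges=4
Acc 8: bank1 row4 -> MISS (open row4); precharges=5
Acc 9: bank0 row3 -> MISS (open row3); precharges=6
Acc 10: bank0 row2 -> MISS (open row2); precharges=7
Acc 11: bank0 row0 -> MISS (open row0); precharges=8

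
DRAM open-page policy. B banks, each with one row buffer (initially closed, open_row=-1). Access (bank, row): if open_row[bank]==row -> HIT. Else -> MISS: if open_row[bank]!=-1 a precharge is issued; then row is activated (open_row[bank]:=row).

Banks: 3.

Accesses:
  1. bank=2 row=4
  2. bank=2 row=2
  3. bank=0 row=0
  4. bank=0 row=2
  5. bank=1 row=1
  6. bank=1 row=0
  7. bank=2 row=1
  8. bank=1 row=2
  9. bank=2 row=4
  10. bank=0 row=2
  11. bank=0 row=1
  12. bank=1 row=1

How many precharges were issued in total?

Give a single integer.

Acc 1: bank2 row4 -> MISS (open row4); precharges=0
Acc 2: bank2 row2 -> MISS (open row2); precharges=1
Acc 3: bank0 row0 -> MISS (open row0); precharges=1
Acc 4: bank0 row2 -> MISS (open row2); precharges=2
Acc 5: bank1 row1 -> MISS (open row1); precharges=2
Acc 6: bank1 row0 -> MISS (open row0); precharges=3
Acc 7: bank2 row1 -> MISS (open row1); precharges=4
Acc 8: bank1 row2 -> MISS (open row2); precharges=5
Acc 9: bank2 row4 -> MISS (open row4); precharges=6
Acc 10: bank0 row2 -> HIT
Acc 11: bank0 row1 -> MISS (open row1); precharges=7
Acc 12: bank1 row1 -> MISS (open row1); precharges=8

Answer: 8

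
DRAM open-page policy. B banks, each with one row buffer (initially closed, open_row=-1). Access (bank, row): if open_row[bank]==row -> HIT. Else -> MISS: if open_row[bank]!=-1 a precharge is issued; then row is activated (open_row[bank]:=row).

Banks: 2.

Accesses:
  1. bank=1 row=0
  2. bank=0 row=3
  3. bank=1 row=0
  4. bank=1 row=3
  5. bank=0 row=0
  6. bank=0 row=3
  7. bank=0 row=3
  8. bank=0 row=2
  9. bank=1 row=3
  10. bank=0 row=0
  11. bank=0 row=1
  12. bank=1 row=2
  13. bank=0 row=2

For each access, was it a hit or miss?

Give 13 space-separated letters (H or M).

Acc 1: bank1 row0 -> MISS (open row0); precharges=0
Acc 2: bank0 row3 -> MISS (open row3); precharges=0
Acc 3: bank1 row0 -> HIT
Acc 4: bank1 row3 -> MISS (open row3); precharges=1
Acc 5: bank0 row0 -> MISS (open row0); precharges=2
Acc 6: bank0 row3 -> MISS (open row3); precharges=3
Acc 7: bank0 row3 -> HIT
Acc 8: bank0 row2 -> MISS (open row2); precharges=4
Acc 9: bank1 row3 -> HIT
Acc 10: bank0 row0 -> MISS (open row0); precharges=5
Acc 11: bank0 row1 -> MISS (open row1); precharges=6
Acc 12: bank1 row2 -> MISS (open row2); precharges=7
Acc 13: bank0 row2 -> MISS (open row2); precharges=8

Answer: M M H M M M H M H M M M M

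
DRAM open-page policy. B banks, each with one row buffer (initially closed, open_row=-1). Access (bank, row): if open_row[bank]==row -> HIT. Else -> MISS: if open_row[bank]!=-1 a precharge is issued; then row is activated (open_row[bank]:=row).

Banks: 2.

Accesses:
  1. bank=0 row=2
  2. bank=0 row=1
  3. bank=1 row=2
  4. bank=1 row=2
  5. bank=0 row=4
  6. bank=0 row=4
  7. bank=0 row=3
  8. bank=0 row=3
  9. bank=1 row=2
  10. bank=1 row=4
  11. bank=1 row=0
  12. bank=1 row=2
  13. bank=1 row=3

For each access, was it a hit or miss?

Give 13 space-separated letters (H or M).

Answer: M M M H M H M H H M M M M

Derivation:
Acc 1: bank0 row2 -> MISS (open row2); precharges=0
Acc 2: bank0 row1 -> MISS (open row1); precharges=1
Acc 3: bank1 row2 -> MISS (open row2); precharges=1
Acc 4: bank1 row2 -> HIT
Acc 5: bank0 row4 -> MISS (open row4); precharges=2
Acc 6: bank0 row4 -> HIT
Acc 7: bank0 row3 -> MISS (open row3); precharges=3
Acc 8: bank0 row3 -> HIT
Acc 9: bank1 row2 -> HIT
Acc 10: bank1 row4 -> MISS (open row4); precharges=4
Acc 11: bank1 row0 -> MISS (open row0); precharges=5
Acc 12: bank1 row2 -> MISS (open row2); precharges=6
Acc 13: bank1 row3 -> MISS (open row3); precharges=7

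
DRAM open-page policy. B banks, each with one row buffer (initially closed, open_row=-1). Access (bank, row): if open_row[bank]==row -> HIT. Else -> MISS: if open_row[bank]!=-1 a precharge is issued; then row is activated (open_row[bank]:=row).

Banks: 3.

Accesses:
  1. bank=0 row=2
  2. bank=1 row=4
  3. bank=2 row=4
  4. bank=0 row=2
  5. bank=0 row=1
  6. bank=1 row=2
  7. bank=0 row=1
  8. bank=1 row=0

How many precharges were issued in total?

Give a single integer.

Acc 1: bank0 row2 -> MISS (open row2); precharges=0
Acc 2: bank1 row4 -> MISS (open row4); precharges=0
Acc 3: bank2 row4 -> MISS (open row4); precharges=0
Acc 4: bank0 row2 -> HIT
Acc 5: bank0 row1 -> MISS (open row1); precharges=1
Acc 6: bank1 row2 -> MISS (open row2); precharges=2
Acc 7: bank0 row1 -> HIT
Acc 8: bank1 row0 -> MISS (open row0); precharges=3

Answer: 3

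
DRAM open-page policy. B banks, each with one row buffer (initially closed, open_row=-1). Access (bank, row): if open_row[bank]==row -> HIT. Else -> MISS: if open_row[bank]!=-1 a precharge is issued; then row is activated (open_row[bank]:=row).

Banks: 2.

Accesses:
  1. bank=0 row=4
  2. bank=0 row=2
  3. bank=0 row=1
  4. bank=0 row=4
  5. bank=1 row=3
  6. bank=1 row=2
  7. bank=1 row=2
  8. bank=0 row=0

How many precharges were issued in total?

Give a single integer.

Acc 1: bank0 row4 -> MISS (open row4); precharges=0
Acc 2: bank0 row2 -> MISS (open row2); precharges=1
Acc 3: bank0 row1 -> MISS (open row1); precharges=2
Acc 4: bank0 row4 -> MISS (open row4); precharges=3
Acc 5: bank1 row3 -> MISS (open row3); precharges=3
Acc 6: bank1 row2 -> MISS (open row2); precharges=4
Acc 7: bank1 row2 -> HIT
Acc 8: bank0 row0 -> MISS (open row0); precharges=5

Answer: 5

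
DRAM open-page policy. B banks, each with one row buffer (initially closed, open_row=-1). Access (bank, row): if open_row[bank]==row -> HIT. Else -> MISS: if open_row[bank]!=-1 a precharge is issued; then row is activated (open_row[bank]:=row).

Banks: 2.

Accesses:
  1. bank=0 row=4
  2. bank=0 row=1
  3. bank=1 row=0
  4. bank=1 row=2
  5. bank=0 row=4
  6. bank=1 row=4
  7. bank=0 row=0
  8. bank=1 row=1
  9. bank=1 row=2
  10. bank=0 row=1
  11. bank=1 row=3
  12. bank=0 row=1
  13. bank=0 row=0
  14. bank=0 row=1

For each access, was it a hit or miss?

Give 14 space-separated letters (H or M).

Answer: M M M M M M M M M M M H M M

Derivation:
Acc 1: bank0 row4 -> MISS (open row4); precharges=0
Acc 2: bank0 row1 -> MISS (open row1); precharges=1
Acc 3: bank1 row0 -> MISS (open row0); precharges=1
Acc 4: bank1 row2 -> MISS (open row2); precharges=2
Acc 5: bank0 row4 -> MISS (open row4); precharges=3
Acc 6: bank1 row4 -> MISS (open row4); precharges=4
Acc 7: bank0 row0 -> MISS (open row0); precharges=5
Acc 8: bank1 row1 -> MISS (open row1); precharges=6
Acc 9: bank1 row2 -> MISS (open row2); precharges=7
Acc 10: bank0 row1 -> MISS (open row1); precharges=8
Acc 11: bank1 row3 -> MISS (open row3); precharges=9
Acc 12: bank0 row1 -> HIT
Acc 13: bank0 row0 -> MISS (open row0); precharges=10
Acc 14: bank0 row1 -> MISS (open row1); precharges=11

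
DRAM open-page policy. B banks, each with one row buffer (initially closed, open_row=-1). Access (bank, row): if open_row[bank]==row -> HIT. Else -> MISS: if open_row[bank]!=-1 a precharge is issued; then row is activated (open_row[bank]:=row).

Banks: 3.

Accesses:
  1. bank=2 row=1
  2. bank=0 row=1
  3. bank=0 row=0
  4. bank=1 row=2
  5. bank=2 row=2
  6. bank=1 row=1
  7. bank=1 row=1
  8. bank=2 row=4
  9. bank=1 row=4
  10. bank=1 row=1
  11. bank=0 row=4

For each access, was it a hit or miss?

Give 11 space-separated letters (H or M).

Answer: M M M M M M H M M M M

Derivation:
Acc 1: bank2 row1 -> MISS (open row1); precharges=0
Acc 2: bank0 row1 -> MISS (open row1); precharges=0
Acc 3: bank0 row0 -> MISS (open row0); precharges=1
Acc 4: bank1 row2 -> MISS (open row2); precharges=1
Acc 5: bank2 row2 -> MISS (open row2); precharges=2
Acc 6: bank1 row1 -> MISS (open row1); precharges=3
Acc 7: bank1 row1 -> HIT
Acc 8: bank2 row4 -> MISS (open row4); precharges=4
Acc 9: bank1 row4 -> MISS (open row4); precharges=5
Acc 10: bank1 row1 -> MISS (open row1); precharges=6
Acc 11: bank0 row4 -> MISS (open row4); precharges=7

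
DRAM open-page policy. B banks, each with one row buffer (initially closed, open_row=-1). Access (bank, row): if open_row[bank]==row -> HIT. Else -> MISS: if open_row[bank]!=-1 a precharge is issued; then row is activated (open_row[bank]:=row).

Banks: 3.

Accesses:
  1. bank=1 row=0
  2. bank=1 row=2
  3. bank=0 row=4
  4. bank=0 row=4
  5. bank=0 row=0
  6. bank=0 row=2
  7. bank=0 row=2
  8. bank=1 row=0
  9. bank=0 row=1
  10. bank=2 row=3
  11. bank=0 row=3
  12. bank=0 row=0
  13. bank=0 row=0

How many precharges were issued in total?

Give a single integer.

Acc 1: bank1 row0 -> MISS (open row0); precharges=0
Acc 2: bank1 row2 -> MISS (open row2); precharges=1
Acc 3: bank0 row4 -> MISS (open row4); precharges=1
Acc 4: bank0 row4 -> HIT
Acc 5: bank0 row0 -> MISS (open row0); precharges=2
Acc 6: bank0 row2 -> MISS (open row2); precharges=3
Acc 7: bank0 row2 -> HIT
Acc 8: bank1 row0 -> MISS (open row0); precharges=4
Acc 9: bank0 row1 -> MISS (open row1); precharges=5
Acc 10: bank2 row3 -> MISS (open row3); precharges=5
Acc 11: bank0 row3 -> MISS (open row3); precharges=6
Acc 12: bank0 row0 -> MISS (open row0); precharges=7
Acc 13: bank0 row0 -> HIT

Answer: 7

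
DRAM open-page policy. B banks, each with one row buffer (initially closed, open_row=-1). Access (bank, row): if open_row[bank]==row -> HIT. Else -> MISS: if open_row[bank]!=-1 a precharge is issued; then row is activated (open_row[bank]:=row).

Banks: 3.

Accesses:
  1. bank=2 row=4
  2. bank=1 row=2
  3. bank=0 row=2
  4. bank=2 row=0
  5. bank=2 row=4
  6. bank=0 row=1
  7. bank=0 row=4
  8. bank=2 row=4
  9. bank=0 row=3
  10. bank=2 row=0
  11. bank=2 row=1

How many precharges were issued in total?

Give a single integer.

Acc 1: bank2 row4 -> MISS (open row4); precharges=0
Acc 2: bank1 row2 -> MISS (open row2); precharges=0
Acc 3: bank0 row2 -> MISS (open row2); precharges=0
Acc 4: bank2 row0 -> MISS (open row0); precharges=1
Acc 5: bank2 row4 -> MISS (open row4); precharges=2
Acc 6: bank0 row1 -> MISS (open row1); precharges=3
Acc 7: bank0 row4 -> MISS (open row4); precharges=4
Acc 8: bank2 row4 -> HIT
Acc 9: bank0 row3 -> MISS (open row3); precharges=5
Acc 10: bank2 row0 -> MISS (open row0); precharges=6
Acc 11: bank2 row1 -> MISS (open row1); precharges=7

Answer: 7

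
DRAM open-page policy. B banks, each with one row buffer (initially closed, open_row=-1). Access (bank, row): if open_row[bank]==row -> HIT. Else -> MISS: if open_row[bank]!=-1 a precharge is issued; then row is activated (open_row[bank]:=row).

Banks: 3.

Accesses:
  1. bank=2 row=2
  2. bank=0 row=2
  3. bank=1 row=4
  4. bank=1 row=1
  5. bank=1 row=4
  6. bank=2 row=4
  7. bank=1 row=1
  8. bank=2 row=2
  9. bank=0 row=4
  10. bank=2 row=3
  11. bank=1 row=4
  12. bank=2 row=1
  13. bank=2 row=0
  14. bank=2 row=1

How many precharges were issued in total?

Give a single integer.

Acc 1: bank2 row2 -> MISS (open row2); precharges=0
Acc 2: bank0 row2 -> MISS (open row2); precharges=0
Acc 3: bank1 row4 -> MISS (open row4); precharges=0
Acc 4: bank1 row1 -> MISS (open row1); precharges=1
Acc 5: bank1 row4 -> MISS (open row4); precharges=2
Acc 6: bank2 row4 -> MISS (open row4); precharges=3
Acc 7: bank1 row1 -> MISS (open row1); precharges=4
Acc 8: bank2 row2 -> MISS (open row2); precharges=5
Acc 9: bank0 row4 -> MISS (open row4); precharges=6
Acc 10: bank2 row3 -> MISS (open row3); precharges=7
Acc 11: bank1 row4 -> MISS (open row4); precharges=8
Acc 12: bank2 row1 -> MISS (open row1); precharges=9
Acc 13: bank2 row0 -> MISS (open row0); precharges=10
Acc 14: bank2 row1 -> MISS (open row1); precharges=11

Answer: 11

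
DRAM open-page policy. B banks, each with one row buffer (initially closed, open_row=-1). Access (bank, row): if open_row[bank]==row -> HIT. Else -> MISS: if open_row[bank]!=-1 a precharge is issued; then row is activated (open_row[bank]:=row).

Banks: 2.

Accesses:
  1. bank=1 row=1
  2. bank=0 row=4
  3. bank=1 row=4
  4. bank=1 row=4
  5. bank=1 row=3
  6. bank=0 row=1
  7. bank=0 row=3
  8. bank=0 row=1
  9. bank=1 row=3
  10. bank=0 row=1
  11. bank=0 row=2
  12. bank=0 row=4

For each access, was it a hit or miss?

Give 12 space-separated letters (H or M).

Answer: M M M H M M M M H H M M

Derivation:
Acc 1: bank1 row1 -> MISS (open row1); precharges=0
Acc 2: bank0 row4 -> MISS (open row4); precharges=0
Acc 3: bank1 row4 -> MISS (open row4); precharges=1
Acc 4: bank1 row4 -> HIT
Acc 5: bank1 row3 -> MISS (open row3); precharges=2
Acc 6: bank0 row1 -> MISS (open row1); precharges=3
Acc 7: bank0 row3 -> MISS (open row3); precharges=4
Acc 8: bank0 row1 -> MISS (open row1); precharges=5
Acc 9: bank1 row3 -> HIT
Acc 10: bank0 row1 -> HIT
Acc 11: bank0 row2 -> MISS (open row2); precharges=6
Acc 12: bank0 row4 -> MISS (open row4); precharges=7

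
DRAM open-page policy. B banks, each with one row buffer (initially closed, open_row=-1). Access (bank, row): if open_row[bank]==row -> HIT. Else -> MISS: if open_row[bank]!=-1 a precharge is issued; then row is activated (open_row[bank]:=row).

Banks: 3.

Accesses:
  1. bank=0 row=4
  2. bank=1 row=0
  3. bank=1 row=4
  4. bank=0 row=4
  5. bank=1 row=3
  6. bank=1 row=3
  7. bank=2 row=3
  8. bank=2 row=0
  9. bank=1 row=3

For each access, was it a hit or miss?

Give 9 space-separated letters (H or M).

Answer: M M M H M H M M H

Derivation:
Acc 1: bank0 row4 -> MISS (open row4); precharges=0
Acc 2: bank1 row0 -> MISS (open row0); precharges=0
Acc 3: bank1 row4 -> MISS (open row4); precharges=1
Acc 4: bank0 row4 -> HIT
Acc 5: bank1 row3 -> MISS (open row3); precharges=2
Acc 6: bank1 row3 -> HIT
Acc 7: bank2 row3 -> MISS (open row3); precharges=2
Acc 8: bank2 row0 -> MISS (open row0); precharges=3
Acc 9: bank1 row3 -> HIT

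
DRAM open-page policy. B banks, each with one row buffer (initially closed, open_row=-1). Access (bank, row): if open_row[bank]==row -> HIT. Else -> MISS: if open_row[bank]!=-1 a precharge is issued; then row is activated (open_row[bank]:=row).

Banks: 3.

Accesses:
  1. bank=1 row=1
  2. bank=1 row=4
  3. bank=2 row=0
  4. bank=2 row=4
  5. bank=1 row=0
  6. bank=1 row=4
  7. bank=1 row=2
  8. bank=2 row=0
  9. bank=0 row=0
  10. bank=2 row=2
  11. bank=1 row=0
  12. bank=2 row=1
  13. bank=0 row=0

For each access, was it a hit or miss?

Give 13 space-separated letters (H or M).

Answer: M M M M M M M M M M M M H

Derivation:
Acc 1: bank1 row1 -> MISS (open row1); precharges=0
Acc 2: bank1 row4 -> MISS (open row4); precharges=1
Acc 3: bank2 row0 -> MISS (open row0); precharges=1
Acc 4: bank2 row4 -> MISS (open row4); precharges=2
Acc 5: bank1 row0 -> MISS (open row0); precharges=3
Acc 6: bank1 row4 -> MISS (open row4); precharges=4
Acc 7: bank1 row2 -> MISS (open row2); precharges=5
Acc 8: bank2 row0 -> MISS (open row0); precharges=6
Acc 9: bank0 row0 -> MISS (open row0); precharges=6
Acc 10: bank2 row2 -> MISS (open row2); precharges=7
Acc 11: bank1 row0 -> MISS (open row0); precharges=8
Acc 12: bank2 row1 -> MISS (open row1); precharges=9
Acc 13: bank0 row0 -> HIT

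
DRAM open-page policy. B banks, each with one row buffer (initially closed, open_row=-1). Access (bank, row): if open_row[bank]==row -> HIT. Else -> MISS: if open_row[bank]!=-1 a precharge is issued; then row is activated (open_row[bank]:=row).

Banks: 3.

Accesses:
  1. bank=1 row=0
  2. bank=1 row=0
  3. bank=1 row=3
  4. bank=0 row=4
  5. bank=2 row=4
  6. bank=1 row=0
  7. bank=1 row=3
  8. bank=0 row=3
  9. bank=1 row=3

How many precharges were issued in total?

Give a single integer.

Answer: 4

Derivation:
Acc 1: bank1 row0 -> MISS (open row0); precharges=0
Acc 2: bank1 row0 -> HIT
Acc 3: bank1 row3 -> MISS (open row3); precharges=1
Acc 4: bank0 row4 -> MISS (open row4); precharges=1
Acc 5: bank2 row4 -> MISS (open row4); precharges=1
Acc 6: bank1 row0 -> MISS (open row0); precharges=2
Acc 7: bank1 row3 -> MISS (open row3); precharges=3
Acc 8: bank0 row3 -> MISS (open row3); precharges=4
Acc 9: bank1 row3 -> HIT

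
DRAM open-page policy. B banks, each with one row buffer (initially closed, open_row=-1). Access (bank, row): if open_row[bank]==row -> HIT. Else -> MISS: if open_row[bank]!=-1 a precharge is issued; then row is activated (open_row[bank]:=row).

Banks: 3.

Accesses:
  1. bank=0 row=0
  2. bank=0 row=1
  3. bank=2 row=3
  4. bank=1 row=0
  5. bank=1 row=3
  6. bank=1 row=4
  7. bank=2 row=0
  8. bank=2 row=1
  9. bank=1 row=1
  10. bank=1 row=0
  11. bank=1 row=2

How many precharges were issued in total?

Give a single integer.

Acc 1: bank0 row0 -> MISS (open row0); precharges=0
Acc 2: bank0 row1 -> MISS (open row1); precharges=1
Acc 3: bank2 row3 -> MISS (open row3); precharges=1
Acc 4: bank1 row0 -> MISS (open row0); precharges=1
Acc 5: bank1 row3 -> MISS (open row3); precharges=2
Acc 6: bank1 row4 -> MISS (open row4); precharges=3
Acc 7: bank2 row0 -> MISS (open row0); precharges=4
Acc 8: bank2 row1 -> MISS (open row1); precharges=5
Acc 9: bank1 row1 -> MISS (open row1); precharges=6
Acc 10: bank1 row0 -> MISS (open row0); precharges=7
Acc 11: bank1 row2 -> MISS (open row2); precharges=8

Answer: 8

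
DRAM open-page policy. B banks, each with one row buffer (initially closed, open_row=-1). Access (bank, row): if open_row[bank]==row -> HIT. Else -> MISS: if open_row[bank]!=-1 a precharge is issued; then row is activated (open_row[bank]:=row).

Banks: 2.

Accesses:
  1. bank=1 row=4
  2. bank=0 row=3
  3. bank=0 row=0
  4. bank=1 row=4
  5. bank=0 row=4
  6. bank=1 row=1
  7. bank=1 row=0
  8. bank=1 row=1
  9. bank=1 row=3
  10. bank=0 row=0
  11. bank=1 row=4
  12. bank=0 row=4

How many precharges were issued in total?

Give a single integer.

Acc 1: bank1 row4 -> MISS (open row4); precharges=0
Acc 2: bank0 row3 -> MISS (open row3); precharges=0
Acc 3: bank0 row0 -> MISS (open row0); precharges=1
Acc 4: bank1 row4 -> HIT
Acc 5: bank0 row4 -> MISS (open row4); precharges=2
Acc 6: bank1 row1 -> MISS (open row1); precharges=3
Acc 7: bank1 row0 -> MISS (open row0); precharges=4
Acc 8: bank1 row1 -> MISS (open row1); precharges=5
Acc 9: bank1 row3 -> MISS (open row3); precharges=6
Acc 10: bank0 row0 -> MISS (open row0); precharges=7
Acc 11: bank1 row4 -> MISS (open row4); precharges=8
Acc 12: bank0 row4 -> MISS (open row4); precharges=9

Answer: 9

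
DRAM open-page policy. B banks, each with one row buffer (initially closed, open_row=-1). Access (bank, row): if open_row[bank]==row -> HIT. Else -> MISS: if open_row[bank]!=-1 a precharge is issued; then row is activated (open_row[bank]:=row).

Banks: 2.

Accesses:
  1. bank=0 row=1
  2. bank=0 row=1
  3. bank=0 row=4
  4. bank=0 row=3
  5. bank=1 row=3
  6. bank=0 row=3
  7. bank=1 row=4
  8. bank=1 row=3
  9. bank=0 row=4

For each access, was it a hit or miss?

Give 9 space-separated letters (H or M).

Acc 1: bank0 row1 -> MISS (open row1); precharges=0
Acc 2: bank0 row1 -> HIT
Acc 3: bank0 row4 -> MISS (open row4); precharges=1
Acc 4: bank0 row3 -> MISS (open row3); precharges=2
Acc 5: bank1 row3 -> MISS (open row3); precharges=2
Acc 6: bank0 row3 -> HIT
Acc 7: bank1 row4 -> MISS (open row4); precharges=3
Acc 8: bank1 row3 -> MISS (open row3); precharges=4
Acc 9: bank0 row4 -> MISS (open row4); precharges=5

Answer: M H M M M H M M M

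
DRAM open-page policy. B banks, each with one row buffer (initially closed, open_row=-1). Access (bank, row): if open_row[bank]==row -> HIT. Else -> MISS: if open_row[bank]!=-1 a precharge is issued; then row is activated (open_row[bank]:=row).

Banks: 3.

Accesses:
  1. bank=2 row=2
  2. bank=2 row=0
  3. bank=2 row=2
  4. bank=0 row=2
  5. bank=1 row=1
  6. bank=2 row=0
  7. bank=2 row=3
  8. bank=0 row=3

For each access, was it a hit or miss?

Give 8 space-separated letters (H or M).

Answer: M M M M M M M M

Derivation:
Acc 1: bank2 row2 -> MISS (open row2); precharges=0
Acc 2: bank2 row0 -> MISS (open row0); precharges=1
Acc 3: bank2 row2 -> MISS (open row2); precharges=2
Acc 4: bank0 row2 -> MISS (open row2); precharges=2
Acc 5: bank1 row1 -> MISS (open row1); precharges=2
Acc 6: bank2 row0 -> MISS (open row0); precharges=3
Acc 7: bank2 row3 -> MISS (open row3); precharges=4
Acc 8: bank0 row3 -> MISS (open row3); precharges=5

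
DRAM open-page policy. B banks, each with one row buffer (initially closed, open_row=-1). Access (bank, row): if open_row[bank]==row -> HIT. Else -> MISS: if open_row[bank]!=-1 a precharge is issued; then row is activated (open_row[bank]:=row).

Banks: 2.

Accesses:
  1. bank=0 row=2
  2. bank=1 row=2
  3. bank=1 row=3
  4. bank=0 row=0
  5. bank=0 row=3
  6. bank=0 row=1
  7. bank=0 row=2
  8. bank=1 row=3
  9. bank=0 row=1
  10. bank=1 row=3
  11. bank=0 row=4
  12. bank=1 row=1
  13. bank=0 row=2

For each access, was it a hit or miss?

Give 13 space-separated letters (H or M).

Acc 1: bank0 row2 -> MISS (open row2); precharges=0
Acc 2: bank1 row2 -> MISS (open row2); precharges=0
Acc 3: bank1 row3 -> MISS (open row3); precharges=1
Acc 4: bank0 row0 -> MISS (open row0); precharges=2
Acc 5: bank0 row3 -> MISS (open row3); precharges=3
Acc 6: bank0 row1 -> MISS (open row1); precharges=4
Acc 7: bank0 row2 -> MISS (open row2); precharges=5
Acc 8: bank1 row3 -> HIT
Acc 9: bank0 row1 -> MISS (open row1); precharges=6
Acc 10: bank1 row3 -> HIT
Acc 11: bank0 row4 -> MISS (open row4); precharges=7
Acc 12: bank1 row1 -> MISS (open row1); precharges=8
Acc 13: bank0 row2 -> MISS (open row2); precharges=9

Answer: M M M M M M M H M H M M M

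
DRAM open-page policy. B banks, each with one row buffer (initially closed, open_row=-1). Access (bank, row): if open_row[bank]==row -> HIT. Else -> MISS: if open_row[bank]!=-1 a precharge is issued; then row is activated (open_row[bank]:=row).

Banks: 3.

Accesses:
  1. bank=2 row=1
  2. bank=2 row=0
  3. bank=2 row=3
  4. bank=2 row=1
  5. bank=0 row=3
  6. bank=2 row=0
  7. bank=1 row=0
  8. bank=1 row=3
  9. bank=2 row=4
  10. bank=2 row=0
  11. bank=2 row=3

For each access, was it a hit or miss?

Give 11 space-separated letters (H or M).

Answer: M M M M M M M M M M M

Derivation:
Acc 1: bank2 row1 -> MISS (open row1); precharges=0
Acc 2: bank2 row0 -> MISS (open row0); precharges=1
Acc 3: bank2 row3 -> MISS (open row3); precharges=2
Acc 4: bank2 row1 -> MISS (open row1); precharges=3
Acc 5: bank0 row3 -> MISS (open row3); precharges=3
Acc 6: bank2 row0 -> MISS (open row0); precharges=4
Acc 7: bank1 row0 -> MISS (open row0); precharges=4
Acc 8: bank1 row3 -> MISS (open row3); precharges=5
Acc 9: bank2 row4 -> MISS (open row4); precharges=6
Acc 10: bank2 row0 -> MISS (open row0); precharges=7
Acc 11: bank2 row3 -> MISS (open row3); precharges=8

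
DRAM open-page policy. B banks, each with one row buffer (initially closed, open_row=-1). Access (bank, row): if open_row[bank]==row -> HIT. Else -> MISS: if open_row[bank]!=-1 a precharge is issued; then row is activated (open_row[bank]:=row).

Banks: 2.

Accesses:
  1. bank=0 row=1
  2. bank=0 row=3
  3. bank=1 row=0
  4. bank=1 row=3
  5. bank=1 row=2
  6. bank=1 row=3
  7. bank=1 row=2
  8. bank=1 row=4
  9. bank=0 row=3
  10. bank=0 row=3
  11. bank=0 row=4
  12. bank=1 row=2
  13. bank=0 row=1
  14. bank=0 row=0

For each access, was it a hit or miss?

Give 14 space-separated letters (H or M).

Acc 1: bank0 row1 -> MISS (open row1); precharges=0
Acc 2: bank0 row3 -> MISS (open row3); precharges=1
Acc 3: bank1 row0 -> MISS (open row0); precharges=1
Acc 4: bank1 row3 -> MISS (open row3); precharges=2
Acc 5: bank1 row2 -> MISS (open row2); precharges=3
Acc 6: bank1 row3 -> MISS (open row3); precharges=4
Acc 7: bank1 row2 -> MISS (open row2); precharges=5
Acc 8: bank1 row4 -> MISS (open row4); precharges=6
Acc 9: bank0 row3 -> HIT
Acc 10: bank0 row3 -> HIT
Acc 11: bank0 row4 -> MISS (open row4); precharges=7
Acc 12: bank1 row2 -> MISS (open row2); precharges=8
Acc 13: bank0 row1 -> MISS (open row1); precharges=9
Acc 14: bank0 row0 -> MISS (open row0); precharges=10

Answer: M M M M M M M M H H M M M M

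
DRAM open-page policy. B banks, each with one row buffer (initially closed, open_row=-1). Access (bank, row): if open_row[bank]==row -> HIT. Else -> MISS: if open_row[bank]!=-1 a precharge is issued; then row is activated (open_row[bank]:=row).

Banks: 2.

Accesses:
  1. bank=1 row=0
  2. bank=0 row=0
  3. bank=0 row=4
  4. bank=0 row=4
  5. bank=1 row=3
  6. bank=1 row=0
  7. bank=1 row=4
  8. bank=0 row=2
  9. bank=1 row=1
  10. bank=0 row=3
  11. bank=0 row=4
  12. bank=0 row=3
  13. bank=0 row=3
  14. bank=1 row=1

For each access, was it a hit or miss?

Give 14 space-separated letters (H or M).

Answer: M M M H M M M M M M M M H H

Derivation:
Acc 1: bank1 row0 -> MISS (open row0); precharges=0
Acc 2: bank0 row0 -> MISS (open row0); precharges=0
Acc 3: bank0 row4 -> MISS (open row4); precharges=1
Acc 4: bank0 row4 -> HIT
Acc 5: bank1 row3 -> MISS (open row3); precharges=2
Acc 6: bank1 row0 -> MISS (open row0); precharges=3
Acc 7: bank1 row4 -> MISS (open row4); precharges=4
Acc 8: bank0 row2 -> MISS (open row2); precharges=5
Acc 9: bank1 row1 -> MISS (open row1); precharges=6
Acc 10: bank0 row3 -> MISS (open row3); precharges=7
Acc 11: bank0 row4 -> MISS (open row4); precharges=8
Acc 12: bank0 row3 -> MISS (open row3); precharges=9
Acc 13: bank0 row3 -> HIT
Acc 14: bank1 row1 -> HIT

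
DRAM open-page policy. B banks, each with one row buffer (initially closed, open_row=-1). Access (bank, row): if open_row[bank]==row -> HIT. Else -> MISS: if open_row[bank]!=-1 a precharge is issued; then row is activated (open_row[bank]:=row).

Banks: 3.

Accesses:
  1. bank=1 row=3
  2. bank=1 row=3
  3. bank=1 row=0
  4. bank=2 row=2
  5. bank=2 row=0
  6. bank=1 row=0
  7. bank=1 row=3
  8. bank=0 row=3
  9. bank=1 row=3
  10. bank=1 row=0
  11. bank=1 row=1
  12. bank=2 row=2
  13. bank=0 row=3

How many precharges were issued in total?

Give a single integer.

Answer: 6

Derivation:
Acc 1: bank1 row3 -> MISS (open row3); precharges=0
Acc 2: bank1 row3 -> HIT
Acc 3: bank1 row0 -> MISS (open row0); precharges=1
Acc 4: bank2 row2 -> MISS (open row2); precharges=1
Acc 5: bank2 row0 -> MISS (open row0); precharges=2
Acc 6: bank1 row0 -> HIT
Acc 7: bank1 row3 -> MISS (open row3); precharges=3
Acc 8: bank0 row3 -> MISS (open row3); precharges=3
Acc 9: bank1 row3 -> HIT
Acc 10: bank1 row0 -> MISS (open row0); precharges=4
Acc 11: bank1 row1 -> MISS (open row1); precharges=5
Acc 12: bank2 row2 -> MISS (open row2); precharges=6
Acc 13: bank0 row3 -> HIT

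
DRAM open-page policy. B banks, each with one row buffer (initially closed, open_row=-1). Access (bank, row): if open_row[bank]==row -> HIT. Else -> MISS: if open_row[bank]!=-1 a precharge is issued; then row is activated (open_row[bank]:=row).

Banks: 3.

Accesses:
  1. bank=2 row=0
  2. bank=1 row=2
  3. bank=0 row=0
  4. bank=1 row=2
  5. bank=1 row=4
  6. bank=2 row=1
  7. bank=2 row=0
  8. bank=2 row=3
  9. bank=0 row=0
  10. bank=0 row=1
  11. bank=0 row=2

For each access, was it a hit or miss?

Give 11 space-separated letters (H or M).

Answer: M M M H M M M M H M M

Derivation:
Acc 1: bank2 row0 -> MISS (open row0); precharges=0
Acc 2: bank1 row2 -> MISS (open row2); precharges=0
Acc 3: bank0 row0 -> MISS (open row0); precharges=0
Acc 4: bank1 row2 -> HIT
Acc 5: bank1 row4 -> MISS (open row4); precharges=1
Acc 6: bank2 row1 -> MISS (open row1); precharges=2
Acc 7: bank2 row0 -> MISS (open row0); precharges=3
Acc 8: bank2 row3 -> MISS (open row3); precharges=4
Acc 9: bank0 row0 -> HIT
Acc 10: bank0 row1 -> MISS (open row1); precharges=5
Acc 11: bank0 row2 -> MISS (open row2); precharges=6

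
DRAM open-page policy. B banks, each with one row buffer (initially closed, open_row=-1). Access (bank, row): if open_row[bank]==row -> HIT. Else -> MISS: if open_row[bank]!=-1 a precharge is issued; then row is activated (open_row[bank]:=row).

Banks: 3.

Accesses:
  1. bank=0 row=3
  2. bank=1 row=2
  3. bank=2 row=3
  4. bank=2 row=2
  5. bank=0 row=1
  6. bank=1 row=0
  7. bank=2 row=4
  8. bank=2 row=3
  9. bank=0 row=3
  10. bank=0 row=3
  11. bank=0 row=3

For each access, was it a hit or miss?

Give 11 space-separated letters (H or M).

Answer: M M M M M M M M M H H

Derivation:
Acc 1: bank0 row3 -> MISS (open row3); precharges=0
Acc 2: bank1 row2 -> MISS (open row2); precharges=0
Acc 3: bank2 row3 -> MISS (open row3); precharges=0
Acc 4: bank2 row2 -> MISS (open row2); precharges=1
Acc 5: bank0 row1 -> MISS (open row1); precharges=2
Acc 6: bank1 row0 -> MISS (open row0); precharges=3
Acc 7: bank2 row4 -> MISS (open row4); precharges=4
Acc 8: bank2 row3 -> MISS (open row3); precharges=5
Acc 9: bank0 row3 -> MISS (open row3); precharges=6
Acc 10: bank0 row3 -> HIT
Acc 11: bank0 row3 -> HIT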